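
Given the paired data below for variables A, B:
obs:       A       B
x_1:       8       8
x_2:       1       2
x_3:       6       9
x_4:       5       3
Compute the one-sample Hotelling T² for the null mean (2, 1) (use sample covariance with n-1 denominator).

Step 1 — sample mean vector:
  mean(A) = (8 + 1 + 6 + 5) / 4 = 20/4 = 5
  mean(B) = (8 + 2 + 9 + 3) / 4 = 22/4 = 5.5
  x̄ = (5, 5.5),  deviation x̄ - mu_0 = (5, 5.5) - (2, 1) = (3, 4.5).

Step 2 — sample covariance matrix, S[i,j] = (1/(n-1)) · Σ_k (x_{k,i} - mean_i) · (x_{k,j} - mean_j), divisor n-1 = 3:
  S[A,A] = ((3)·(3) + (-4)·(-4) + (1)·(1) + (0)·(0)) / 3 = 26/3 = 8.6667
  S[A,B] = ((3)·(2.5) + (-4)·(-3.5) + (1)·(3.5) + (0)·(-2.5)) / 3 = 25/3 = 8.3333
  S[B,B] = ((2.5)·(2.5) + (-3.5)·(-3.5) + (3.5)·(3.5) + (-2.5)·(-2.5)) / 3 = 37/3 = 12.3333
  S = [[8.6667, 8.3333],
 [8.3333, 12.3333]].

Step 3 — invert S. det(S) = 8.6667·12.3333 - (8.3333)² = 37.4444.
  S^{-1} = (1/det) · [[d, -b], [-b, a]] = [[0.3294, -0.2226],
 [-0.2226, 0.2315]].

Step 4 — quadratic form (x̄ - mu_0)^T · S^{-1} · (x̄ - mu_0):
  S^{-1} · (x̄ - mu_0) = (-0.0134, 0.3739),
  (x̄ - mu_0)^T · [...] = (3)·(-0.0134) + (4.5)·(0.3739) = 1.6424.

Step 5 — scale by n: T² = 4 · 1.6424 = 6.5697.

T² ≈ 6.5697


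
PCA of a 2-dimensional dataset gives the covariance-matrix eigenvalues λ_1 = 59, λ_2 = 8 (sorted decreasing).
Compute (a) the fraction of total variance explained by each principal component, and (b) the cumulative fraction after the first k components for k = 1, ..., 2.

Step 1 — total variance = trace(Sigma) = Σ λ_i = 59 + 8 = 67.

Step 2 — fraction explained by component i = λ_i / Σ λ:
  PC1: 59/67 = 0.8806
  PC2: 8/67 = 0.1194

Step 3 — cumulative fraction after k components = (λ_1 + ... + λ_k) / Σ λ:
  k = 1: 59/67 = 0.8806
  k = 2: (59 + 8)/67 = 67/67 = 1

Summary (fraction, with percent):

explained: PC1 0.8806 (88.06%), PC2 0.1194 (11.94%);  cumulative: 0.8806, 1


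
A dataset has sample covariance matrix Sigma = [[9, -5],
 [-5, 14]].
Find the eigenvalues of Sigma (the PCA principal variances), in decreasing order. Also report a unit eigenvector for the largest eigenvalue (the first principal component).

Step 1 — characteristic polynomial of 2×2 Sigma:
  det(Sigma - λI) = λ² - trace · λ + det = 0.
  trace = 9 + 14 = 23, det = 9·14 - (-5)² = 101.
Step 2 — discriminant:
  Δ = trace² - 4·det = 529 - 404 = 125.
Step 3 — eigenvalues:
  λ = (trace ± √Δ)/2 = (23 ± 11.1803)/2,
  λ_1 = 17.0902,  λ_2 = 5.9098.

Step 4 — unit eigenvector for λ_1: solve (Sigma - λ_1 I)v = 0. First row:
  (9 - 17.0902)·v_x + (-5)·v_y = 0, i.e. (-8.0902)·v_x + (-5)·v_y = 0,
  so v ∝ (b, λ_1 - a) = (-5, 8.0902); multiply by -1 so the first entry is positive: u = (5, -8.0902).
  ||u|| = √((5)² + (-8.0902)²) = √(90.4508) ≈ 9.5106,
  v_1 = u/||u|| ≈ (0.5257, -0.8507) (||v_1|| = 1).

λ_1 = 17.0902,  λ_2 = 5.9098;  v_1 ≈ (0.5257, -0.8507)


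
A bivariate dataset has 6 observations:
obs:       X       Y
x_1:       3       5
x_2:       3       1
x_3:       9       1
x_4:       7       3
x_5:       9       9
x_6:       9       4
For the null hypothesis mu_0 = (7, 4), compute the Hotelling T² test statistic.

Step 1 — sample mean vector:
  mean(X) = (3 + 3 + 9 + 7 + 9 + 9) / 6 = 40/6 = 6.6667
  mean(Y) = (5 + 1 + 1 + 3 + 9 + 4) / 6 = 23/6 = 3.8333
  x̄ = (6.6667, 3.8333),  deviation x̄ - mu_0 = (6.6667, 3.8333) - (7, 4) = (-0.3333, -0.1667).

Step 2 — sample covariance matrix, S[i,j] = (1/(n-1)) · Σ_k (x_{k,i} - mean_i) · (x_{k,j} - mean_j), divisor n-1 = 5:
  S[X,X] = ((-3.6667)·(-3.6667) + (-3.6667)·(-3.6667) + (2.3333)·(2.3333) + (0.3333)·(0.3333) + (2.3333)·(2.3333) + (2.3333)·(2.3333)) / 5 = 43.3333/5 = 8.6667
  S[X,Y] = ((-3.6667)·(1.1667) + (-3.6667)·(-2.8333) + (2.3333)·(-2.8333) + (0.3333)·(-0.8333) + (2.3333)·(5.1667) + (2.3333)·(0.1667)) / 5 = 11.6667/5 = 2.3333
  S[Y,Y] = ((1.1667)·(1.1667) + (-2.8333)·(-2.8333) + (-2.8333)·(-2.8333) + (-0.8333)·(-0.8333) + (5.1667)·(5.1667) + (0.1667)·(0.1667)) / 5 = 44.8333/5 = 8.9667
  S = [[8.6667, 2.3333],
 [2.3333, 8.9667]].

Step 3 — invert S. det(S) = 8.6667·8.9667 - (2.3333)² = 72.2667.
  S^{-1} = (1/det) · [[d, -b], [-b, a]] = [[0.1241, -0.0323],
 [-0.0323, 0.1199]].

Step 4 — quadratic form (x̄ - mu_0)^T · S^{-1} · (x̄ - mu_0):
  S^{-1} · (x̄ - mu_0) = (-0.036, -0.0092),
  (x̄ - mu_0)^T · [...] = (-0.3333)·(-0.036) + (-0.1667)·(-0.0092) = 0.0135.

Step 5 — scale by n: T² = 6 · 0.0135 = 0.0812.

T² ≈ 0.0812


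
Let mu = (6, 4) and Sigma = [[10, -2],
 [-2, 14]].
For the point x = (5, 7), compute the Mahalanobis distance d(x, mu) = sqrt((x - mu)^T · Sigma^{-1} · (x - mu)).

Step 1 — centre the observation: (x - mu) = (-1, 3).

Step 2 — invert Sigma. det(Sigma) = 10·14 - (-2)² = 136.
  Sigma^{-1} = (1/det) · [[d, -b], [-b, a]] = [[0.1029, 0.0147],
 [0.0147, 0.0735]].

Step 3 — form the quadratic (x - mu)^T · Sigma^{-1} · (x - mu):
  Sigma^{-1} · (x - mu) = (-0.0588, 0.2059).
  (x - mu)^T · [Sigma^{-1} · (x - mu)] = (-1)·(-0.0588) + (3)·(0.2059) = 0.6765.

Step 4 — take square root: d = √(0.6765) ≈ 0.8225.

d(x, mu) = √(0.6765) ≈ 0.8225


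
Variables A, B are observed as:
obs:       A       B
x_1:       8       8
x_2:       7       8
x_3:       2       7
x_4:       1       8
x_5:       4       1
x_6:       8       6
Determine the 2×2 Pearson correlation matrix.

Step 1 — column means:
  mean(A) = (8 + 7 + 2 + 1 + 4 + 8) / 6 = 30/6 = 5
  mean(B) = (8 + 8 + 7 + 8 + 1 + 6) / 6 = 38/6 = 6.3333

Step 2 — sample variances and covariances s[i,j] = (1/(n-1)) · Σ_k (x_{k,i} - mean_i) · (x_{k,j} - mean_j), with n-1 = 5:
  s[A,A] = ((3)·(3) + (2)·(2) + (-3)·(-3) + (-4)·(-4) + (-1)·(-1) + (3)·(3)) / 5 = 48/5 = 9.6
  s[A,B] = ((3)·(1.6667) + (2)·(1.6667) + (-3)·(0.6667) + (-4)·(1.6667) + (-1)·(-5.3333) + (3)·(-0.3333)) / 5 = 4/5 = 0.8
  s[B,B] = ((1.6667)·(1.6667) + (1.6667)·(1.6667) + (0.6667)·(0.6667) + (1.6667)·(1.6667) + (-5.3333)·(-5.3333) + (-0.3333)·(-0.3333)) / 5 = 37.3333/5 = 7.4667
  Sample standard deviations s_i = √(s[i,i]):
  s(A) = √(9.6) = 3.0984
  s(B) = √(7.4667) = 2.7325

Step 3 — r_{ij} = s_{ij} / (s_i · s_j):
  r[A,A] = 1 (diagonal).
  r[A,B] = 0.8 / (3.0984 · 2.7325) = 0.8 / 8.4664 = 0.0945
  r[B,B] = 1 (diagonal).

R is symmetric with unit diagonal. Assembling:

R = [[1, 0.0945],
 [0.0945, 1]]


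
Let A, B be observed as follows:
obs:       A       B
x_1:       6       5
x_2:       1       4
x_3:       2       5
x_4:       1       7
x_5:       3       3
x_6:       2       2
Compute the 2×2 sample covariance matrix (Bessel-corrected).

Step 1 — column means:
  mean(A) = (6 + 1 + 2 + 1 + 3 + 2) / 6 = 15/6 = 2.5
  mean(B) = (5 + 4 + 5 + 7 + 3 + 2) / 6 = 26/6 = 4.3333

Step 2 — sample covariance S[i,j] = (1/(n-1)) · Σ_k (x_{k,i} - mean_i) · (x_{k,j} - mean_j), with n-1 = 5.
  S[A,A] = ((3.5)·(3.5) + (-1.5)·(-1.5) + (-0.5)·(-0.5) + (-1.5)·(-1.5) + (0.5)·(0.5) + (-0.5)·(-0.5)) / 5 = 17.5/5 = 3.5
  S[A,B] = ((3.5)·(0.6667) + (-1.5)·(-0.3333) + (-0.5)·(0.6667) + (-1.5)·(2.6667) + (0.5)·(-1.3333) + (-0.5)·(-2.3333)) / 5 = -1/5 = -0.2
  S[B,B] = ((0.6667)·(0.6667) + (-0.3333)·(-0.3333) + (0.6667)·(0.6667) + (2.6667)·(2.6667) + (-1.3333)·(-1.3333) + (-2.3333)·(-2.3333)) / 5 = 15.3333/5 = 3.0667

S is symmetric (S[j,i] = S[i,j]). Assembling:

S = [[3.5, -0.2],
 [-0.2, 3.0667]]


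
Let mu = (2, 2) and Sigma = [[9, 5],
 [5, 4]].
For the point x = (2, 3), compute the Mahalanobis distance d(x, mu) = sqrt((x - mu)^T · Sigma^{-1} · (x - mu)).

Step 1 — centre the observation: (x - mu) = (0, 1).

Step 2 — invert Sigma. det(Sigma) = 9·4 - (5)² = 11.
  Sigma^{-1} = (1/det) · [[d, -b], [-b, a]] = [[0.3636, -0.4545],
 [-0.4545, 0.8182]].

Step 3 — form the quadratic (x - mu)^T · Sigma^{-1} · (x - mu):
  Sigma^{-1} · (x - mu) = (-0.4545, 0.8182).
  (x - mu)^T · [Sigma^{-1} · (x - mu)] = (0)·(-0.4545) + (1)·(0.8182) = 0.8182.

Step 4 — take square root: d = √(0.8182) ≈ 0.9045.

d(x, mu) = √(0.8182) ≈ 0.9045


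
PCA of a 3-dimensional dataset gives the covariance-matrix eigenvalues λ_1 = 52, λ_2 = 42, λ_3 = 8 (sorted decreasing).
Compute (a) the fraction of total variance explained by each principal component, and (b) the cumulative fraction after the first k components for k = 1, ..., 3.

Step 1 — total variance = trace(Sigma) = Σ λ_i = 52 + 42 + 8 = 102.

Step 2 — fraction explained by component i = λ_i / Σ λ:
  PC1: 52/102 = 0.5098
  PC2: 42/102 = 0.4118
  PC3: 8/102 = 0.0784

Step 3 — cumulative fraction after k components = (λ_1 + ... + λ_k) / Σ λ:
  k = 1: 52/102 = 0.5098
  k = 2: (52 + 42)/102 = 94/102 = 0.9216
  k = 3: (52 + 42 + 8)/102 = 102/102 = 1

Summary (fraction, with percent):

explained: PC1 0.5098 (50.98%), PC2 0.4118 (41.18%), PC3 0.0784 (7.84%);  cumulative: 0.5098, 0.9216, 1


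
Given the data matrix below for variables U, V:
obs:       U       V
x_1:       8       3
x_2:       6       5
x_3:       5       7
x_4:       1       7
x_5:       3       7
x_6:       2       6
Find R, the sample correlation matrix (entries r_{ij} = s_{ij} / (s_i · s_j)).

Step 1 — column means:
  mean(U) = (8 + 6 + 5 + 1 + 3 + 2) / 6 = 25/6 = 4.1667
  mean(V) = (3 + 5 + 7 + 7 + 7 + 6) / 6 = 35/6 = 5.8333

Step 2 — sample variances and covariances s[i,j] = (1/(n-1)) · Σ_k (x_{k,i} - mean_i) · (x_{k,j} - mean_j), with n-1 = 5:
  s[U,U] = ((3.8333)·(3.8333) + (1.8333)·(1.8333) + (0.8333)·(0.8333) + (-3.1667)·(-3.1667) + (-1.1667)·(-1.1667) + (-2.1667)·(-2.1667)) / 5 = 34.8333/5 = 6.9667
  s[U,V] = ((3.8333)·(-2.8333) + (1.8333)·(-0.8333) + (0.8333)·(1.1667) + (-3.1667)·(1.1667) + (-1.1667)·(1.1667) + (-2.1667)·(0.1667)) / 5 = -16.8333/5 = -3.3667
  s[V,V] = ((-2.8333)·(-2.8333) + (-0.8333)·(-0.8333) + (1.1667)·(1.1667) + (1.1667)·(1.1667) + (1.1667)·(1.1667) + (0.1667)·(0.1667)) / 5 = 12.8333/5 = 2.5667
  Sample standard deviations s_i = √(s[i,i]):
  s(U) = √(6.9667) = 2.6394
  s(V) = √(2.5667) = 1.6021

Step 3 — r_{ij} = s_{ij} / (s_i · s_j):
  r[U,U] = 1 (diagonal).
  r[U,V] = -3.3667 / (2.6394 · 1.6021) = -3.3667 / 4.2286 = -0.7962
  r[V,V] = 1 (diagonal).

R is symmetric with unit diagonal. Assembling:

R = [[1, -0.7962],
 [-0.7962, 1]]


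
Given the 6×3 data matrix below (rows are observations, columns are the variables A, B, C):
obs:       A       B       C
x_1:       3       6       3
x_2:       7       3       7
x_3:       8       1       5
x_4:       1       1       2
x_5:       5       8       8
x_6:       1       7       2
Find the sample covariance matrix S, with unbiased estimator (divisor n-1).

Step 1 — column means:
  mean(A) = (3 + 7 + 8 + 1 + 5 + 1) / 6 = 25/6 = 4.1667
  mean(B) = (6 + 3 + 1 + 1 + 8 + 7) / 6 = 26/6 = 4.3333
  mean(C) = (3 + 7 + 5 + 2 + 8 + 2) / 6 = 27/6 = 4.5

Step 2 — sample covariance S[i,j] = (1/(n-1)) · Σ_k (x_{k,i} - mean_i) · (x_{k,j} - mean_j), with n-1 = 5.
  S[A,A] = ((-1.1667)·(-1.1667) + (2.8333)·(2.8333) + (3.8333)·(3.8333) + (-3.1667)·(-3.1667) + (0.8333)·(0.8333) + (-3.1667)·(-3.1667)) / 5 = 44.8333/5 = 8.9667
  S[A,B] = ((-1.1667)·(1.6667) + (2.8333)·(-1.3333) + (3.8333)·(-3.3333) + (-3.1667)·(-3.3333) + (0.8333)·(3.6667) + (-3.1667)·(2.6667)) / 5 = -13.3333/5 = -2.6667
  S[A,C] = ((-1.1667)·(-1.5) + (2.8333)·(2.5) + (3.8333)·(0.5) + (-3.1667)·(-2.5) + (0.8333)·(3.5) + (-3.1667)·(-2.5)) / 5 = 29.5/5 = 5.9
  S[B,B] = ((1.6667)·(1.6667) + (-1.3333)·(-1.3333) + (-3.3333)·(-3.3333) + (-3.3333)·(-3.3333) + (3.6667)·(3.6667) + (2.6667)·(2.6667)) / 5 = 47.3333/5 = 9.4667
  S[B,C] = ((1.6667)·(-1.5) + (-1.3333)·(2.5) + (-3.3333)·(0.5) + (-3.3333)·(-2.5) + (3.6667)·(3.5) + (2.6667)·(-2.5)) / 5 = 7/5 = 1.4
  S[C,C] = ((-1.5)·(-1.5) + (2.5)·(2.5) + (0.5)·(0.5) + (-2.5)·(-2.5) + (3.5)·(3.5) + (-2.5)·(-2.5)) / 5 = 33.5/5 = 6.7

S is symmetric (S[j,i] = S[i,j]). Assembling:

S = [[8.9667, -2.6667, 5.9],
 [-2.6667, 9.4667, 1.4],
 [5.9, 1.4, 6.7]]


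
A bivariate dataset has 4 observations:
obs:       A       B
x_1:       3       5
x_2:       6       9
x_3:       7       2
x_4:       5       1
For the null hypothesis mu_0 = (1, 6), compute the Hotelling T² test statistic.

Step 1 — sample mean vector:
  mean(A) = (3 + 6 + 7 + 5) / 4 = 21/4 = 5.25
  mean(B) = (5 + 9 + 2 + 1) / 4 = 17/4 = 4.25
  x̄ = (5.25, 4.25),  deviation x̄ - mu_0 = (5.25, 4.25) - (1, 6) = (4.25, -1.75).

Step 2 — sample covariance matrix, S[i,j] = (1/(n-1)) · Σ_k (x_{k,i} - mean_i) · (x_{k,j} - mean_j), divisor n-1 = 3:
  S[A,A] = ((-2.25)·(-2.25) + (0.75)·(0.75) + (1.75)·(1.75) + (-0.25)·(-0.25)) / 3 = 8.75/3 = 2.9167
  S[A,B] = ((-2.25)·(0.75) + (0.75)·(4.75) + (1.75)·(-2.25) + (-0.25)·(-3.25)) / 3 = -1.25/3 = -0.4167
  S[B,B] = ((0.75)·(0.75) + (4.75)·(4.75) + (-2.25)·(-2.25) + (-3.25)·(-3.25)) / 3 = 38.75/3 = 12.9167
  S = [[2.9167, -0.4167],
 [-0.4167, 12.9167]].

Step 3 — invert S. det(S) = 2.9167·12.9167 - (-0.4167)² = 37.5.
  S^{-1} = (1/det) · [[d, -b], [-b, a]] = [[0.3444, 0.0111],
 [0.0111, 0.0778]].

Step 4 — quadratic form (x̄ - mu_0)^T · S^{-1} · (x̄ - mu_0):
  S^{-1} · (x̄ - mu_0) = (1.4444, -0.0889),
  (x̄ - mu_0)^T · [...] = (4.25)·(1.4444) + (-1.75)·(-0.0889) = 6.2944.

Step 5 — scale by n: T² = 4 · 6.2944 = 25.1778.

T² ≈ 25.1778


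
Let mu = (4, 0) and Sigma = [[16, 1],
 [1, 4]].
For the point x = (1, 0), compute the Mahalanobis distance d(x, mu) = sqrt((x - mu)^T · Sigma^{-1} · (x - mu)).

Step 1 — centre the observation: (x - mu) = (-3, 0).

Step 2 — invert Sigma. det(Sigma) = 16·4 - (1)² = 63.
  Sigma^{-1} = (1/det) · [[d, -b], [-b, a]] = [[0.0635, -0.0159],
 [-0.0159, 0.254]].

Step 3 — form the quadratic (x - mu)^T · Sigma^{-1} · (x - mu):
  Sigma^{-1} · (x - mu) = (-0.1905, 0.0476).
  (x - mu)^T · [Sigma^{-1} · (x - mu)] = (-3)·(-0.1905) + (0)·(0.0476) = 0.5714.

Step 4 — take square root: d = √(0.5714) ≈ 0.7559.

d(x, mu) = √(0.5714) ≈ 0.7559


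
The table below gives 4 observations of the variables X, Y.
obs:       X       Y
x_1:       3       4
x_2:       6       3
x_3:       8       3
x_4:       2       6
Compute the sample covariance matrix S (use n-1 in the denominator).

Step 1 — column means:
  mean(X) = (3 + 6 + 8 + 2) / 4 = 19/4 = 4.75
  mean(Y) = (4 + 3 + 3 + 6) / 4 = 16/4 = 4

Step 2 — sample covariance S[i,j] = (1/(n-1)) · Σ_k (x_{k,i} - mean_i) · (x_{k,j} - mean_j), with n-1 = 3.
  S[X,X] = ((-1.75)·(-1.75) + (1.25)·(1.25) + (3.25)·(3.25) + (-2.75)·(-2.75)) / 3 = 22.75/3 = 7.5833
  S[X,Y] = ((-1.75)·(0) + (1.25)·(-1) + (3.25)·(-1) + (-2.75)·(2)) / 3 = -10/3 = -3.3333
  S[Y,Y] = ((0)·(0) + (-1)·(-1) + (-1)·(-1) + (2)·(2)) / 3 = 6/3 = 2

S is symmetric (S[j,i] = S[i,j]). Assembling:

S = [[7.5833, -3.3333],
 [-3.3333, 2]]


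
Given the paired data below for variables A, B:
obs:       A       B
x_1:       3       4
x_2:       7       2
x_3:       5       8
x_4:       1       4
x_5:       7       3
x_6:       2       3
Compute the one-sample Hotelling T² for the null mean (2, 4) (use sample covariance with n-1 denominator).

Step 1 — sample mean vector:
  mean(A) = (3 + 7 + 5 + 1 + 7 + 2) / 6 = 25/6 = 4.1667
  mean(B) = (4 + 2 + 8 + 4 + 3 + 3) / 6 = 24/6 = 4
  x̄ = (4.1667, 4),  deviation x̄ - mu_0 = (4.1667, 4) - (2, 4) = (2.1667, 0).

Step 2 — sample covariance matrix, S[i,j] = (1/(n-1)) · Σ_k (x_{k,i} - mean_i) · (x_{k,j} - mean_j), divisor n-1 = 5:
  S[A,A] = ((-1.1667)·(-1.1667) + (2.8333)·(2.8333) + (0.8333)·(0.8333) + (-3.1667)·(-3.1667) + (2.8333)·(2.8333) + (-2.1667)·(-2.1667)) / 5 = 32.8333/5 = 6.5667
  S[A,B] = ((-1.1667)·(0) + (2.8333)·(-2) + (0.8333)·(4) + (-3.1667)·(0) + (2.8333)·(-1) + (-2.1667)·(-1)) / 5 = -3/5 = -0.6
  S[B,B] = ((0)·(0) + (-2)·(-2) + (4)·(4) + (0)·(0) + (-1)·(-1) + (-1)·(-1)) / 5 = 22/5 = 4.4
  S = [[6.5667, -0.6],
 [-0.6, 4.4]].

Step 3 — invert S. det(S) = 6.5667·4.4 - (-0.6)² = 28.5333.
  S^{-1} = (1/det) · [[d, -b], [-b, a]] = [[0.1542, 0.021],
 [0.021, 0.2301]].

Step 4 — quadratic form (x̄ - mu_0)^T · S^{-1} · (x̄ - mu_0):
  S^{-1} · (x̄ - mu_0) = (0.3341, 0.0456),
  (x̄ - mu_0)^T · [...] = (2.1667)·(0.3341) + (0)·(0.0456) = 0.7239.

Step 5 — scale by n: T² = 6 · 0.7239 = 4.3435.

T² ≈ 4.3435


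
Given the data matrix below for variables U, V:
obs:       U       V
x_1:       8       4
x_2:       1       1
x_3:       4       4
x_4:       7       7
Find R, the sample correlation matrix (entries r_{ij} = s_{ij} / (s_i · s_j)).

Step 1 — column means:
  mean(U) = (8 + 1 + 4 + 7) / 4 = 20/4 = 5
  mean(V) = (4 + 1 + 4 + 7) / 4 = 16/4 = 4

Step 2 — sample variances and covariances s[i,j] = (1/(n-1)) · Σ_k (x_{k,i} - mean_i) · (x_{k,j} - mean_j), with n-1 = 3:
  s[U,U] = ((3)·(3) + (-4)·(-4) + (-1)·(-1) + (2)·(2)) / 3 = 30/3 = 10
  s[U,V] = ((3)·(0) + (-4)·(-3) + (-1)·(0) + (2)·(3)) / 3 = 18/3 = 6
  s[V,V] = ((0)·(0) + (-3)·(-3) + (0)·(0) + (3)·(3)) / 3 = 18/3 = 6
  Sample standard deviations s_i = √(s[i,i]):
  s(U) = √(10) = 3.1623
  s(V) = √(6) = 2.4495

Step 3 — r_{ij} = s_{ij} / (s_i · s_j):
  r[U,U] = 1 (diagonal).
  r[U,V] = 6 / (3.1623 · 2.4495) = 6 / 7.746 = 0.7746
  r[V,V] = 1 (diagonal).

R is symmetric with unit diagonal. Assembling:

R = [[1, 0.7746],
 [0.7746, 1]]


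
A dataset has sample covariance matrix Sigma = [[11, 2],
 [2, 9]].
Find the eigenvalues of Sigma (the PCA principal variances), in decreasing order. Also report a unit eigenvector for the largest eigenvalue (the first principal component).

Step 1 — characteristic polynomial of 2×2 Sigma:
  det(Sigma - λI) = λ² - trace · λ + det = 0.
  trace = 11 + 9 = 20, det = 11·9 - (2)² = 95.
Step 2 — discriminant:
  Δ = trace² - 4·det = 400 - 380 = 20.
Step 3 — eigenvalues:
  λ = (trace ± √Δ)/2 = (20 ± 4.4721)/2,
  λ_1 = 12.2361,  λ_2 = 7.7639.

Step 4 — unit eigenvector for λ_1: solve (Sigma - λ_1 I)v = 0. First row:
  (11 - 12.2361)·v_x + (2)·v_y = 0, i.e. (-1.2361)·v_x + (2)·v_y = 0,
  so v ∝ (b, λ_1 - a) = (2, 1.2361) = u.
  ||u|| = √((2)² + (1.2361)²) = √(5.5279) ≈ 2.3511,
  v_1 = u/||u|| ≈ (0.8507, 0.5257) (||v_1|| = 1).

λ_1 = 12.2361,  λ_2 = 7.7639;  v_1 ≈ (0.8507, 0.5257)


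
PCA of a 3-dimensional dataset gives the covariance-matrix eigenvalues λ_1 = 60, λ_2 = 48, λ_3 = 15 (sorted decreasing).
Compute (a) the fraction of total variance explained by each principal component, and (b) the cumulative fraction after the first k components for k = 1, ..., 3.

Step 1 — total variance = trace(Sigma) = Σ λ_i = 60 + 48 + 15 = 123.

Step 2 — fraction explained by component i = λ_i / Σ λ:
  PC1: 60/123 = 0.4878
  PC2: 48/123 = 0.3902
  PC3: 15/123 = 0.122

Step 3 — cumulative fraction after k components = (λ_1 + ... + λ_k) / Σ λ:
  k = 1: 60/123 = 0.4878
  k = 2: (60 + 48)/123 = 108/123 = 0.878
  k = 3: (60 + 48 + 15)/123 = 123/123 = 1

Summary (fraction, with percent):

explained: PC1 0.4878 (48.78%), PC2 0.3902 (39.02%), PC3 0.122 (12.2%);  cumulative: 0.4878, 0.878, 1


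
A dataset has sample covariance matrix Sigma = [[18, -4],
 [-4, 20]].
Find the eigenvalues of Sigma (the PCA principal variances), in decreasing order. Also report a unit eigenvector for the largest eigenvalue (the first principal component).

Step 1 — characteristic polynomial of 2×2 Sigma:
  det(Sigma - λI) = λ² - trace · λ + det = 0.
  trace = 18 + 20 = 38, det = 18·20 - (-4)² = 344.
Step 2 — discriminant:
  Δ = trace² - 4·det = 1444 - 1376 = 68.
Step 3 — eigenvalues:
  λ = (trace ± √Δ)/2 = (38 ± 8.2462)/2,
  λ_1 = 23.1231,  λ_2 = 14.8769.

Step 4 — unit eigenvector for λ_1: solve (Sigma - λ_1 I)v = 0. First row:
  (18 - 23.1231)·v_x + (-4)·v_y = 0, i.e. (-5.1231)·v_x + (-4)·v_y = 0,
  so v ∝ (b, λ_1 - a) = (-4, 5.1231); multiply by -1 so the first entry is positive: u = (4, -5.1231).
  ||u|| = √((4)² + (-5.1231)²) = √(42.2462) ≈ 6.4997,
  v_1 = u/||u|| ≈ (0.6154, -0.7882) (||v_1|| = 1).

λ_1 = 23.1231,  λ_2 = 14.8769;  v_1 ≈ (0.6154, -0.7882)


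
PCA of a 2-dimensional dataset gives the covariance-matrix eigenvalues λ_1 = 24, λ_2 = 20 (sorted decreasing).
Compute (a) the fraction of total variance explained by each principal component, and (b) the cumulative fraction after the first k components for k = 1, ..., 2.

Step 1 — total variance = trace(Sigma) = Σ λ_i = 24 + 20 = 44.

Step 2 — fraction explained by component i = λ_i / Σ λ:
  PC1: 24/44 = 0.5455
  PC2: 20/44 = 0.4545

Step 3 — cumulative fraction after k components = (λ_1 + ... + λ_k) / Σ λ:
  k = 1: 24/44 = 0.5455
  k = 2: (24 + 20)/44 = 44/44 = 1

Summary (fraction, with percent):

explained: PC1 0.5455 (54.55%), PC2 0.4545 (45.45%);  cumulative: 0.5455, 1


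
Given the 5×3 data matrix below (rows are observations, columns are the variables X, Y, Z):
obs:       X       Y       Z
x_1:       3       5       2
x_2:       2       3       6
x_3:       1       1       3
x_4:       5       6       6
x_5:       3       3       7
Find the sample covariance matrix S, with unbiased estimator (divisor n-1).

Step 1 — column means:
  mean(X) = (3 + 2 + 1 + 5 + 3) / 5 = 14/5 = 2.8
  mean(Y) = (5 + 3 + 1 + 6 + 3) / 5 = 18/5 = 3.6
  mean(Z) = (2 + 6 + 3 + 6 + 7) / 5 = 24/5 = 4.8

Step 2 — sample covariance S[i,j] = (1/(n-1)) · Σ_k (x_{k,i} - mean_i) · (x_{k,j} - mean_j), with n-1 = 4.
  S[X,X] = ((0.2)·(0.2) + (-0.8)·(-0.8) + (-1.8)·(-1.8) + (2.2)·(2.2) + (0.2)·(0.2)) / 4 = 8.8/4 = 2.2
  S[X,Y] = ((0.2)·(1.4) + (-0.8)·(-0.6) + (-1.8)·(-2.6) + (2.2)·(2.4) + (0.2)·(-0.6)) / 4 = 10.6/4 = 2.65
  S[X,Z] = ((0.2)·(-2.8) + (-0.8)·(1.2) + (-1.8)·(-1.8) + (2.2)·(1.2) + (0.2)·(2.2)) / 4 = 4.8/4 = 1.2
  S[Y,Y] = ((1.4)·(1.4) + (-0.6)·(-0.6) + (-2.6)·(-2.6) + (2.4)·(2.4) + (-0.6)·(-0.6)) / 4 = 15.2/4 = 3.8
  S[Y,Z] = ((1.4)·(-2.8) + (-0.6)·(1.2) + (-2.6)·(-1.8) + (2.4)·(1.2) + (-0.6)·(2.2)) / 4 = 1.6/4 = 0.4
  S[Z,Z] = ((-2.8)·(-2.8) + (1.2)·(1.2) + (-1.8)·(-1.8) + (1.2)·(1.2) + (2.2)·(2.2)) / 4 = 18.8/4 = 4.7

S is symmetric (S[j,i] = S[i,j]). Assembling:

S = [[2.2, 2.65, 1.2],
 [2.65, 3.8, 0.4],
 [1.2, 0.4, 4.7]]


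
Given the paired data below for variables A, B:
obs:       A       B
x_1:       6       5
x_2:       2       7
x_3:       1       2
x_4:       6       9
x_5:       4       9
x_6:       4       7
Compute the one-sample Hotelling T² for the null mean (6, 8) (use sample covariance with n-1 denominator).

Step 1 — sample mean vector:
  mean(A) = (6 + 2 + 1 + 6 + 4 + 4) / 6 = 23/6 = 3.8333
  mean(B) = (5 + 7 + 2 + 9 + 9 + 7) / 6 = 39/6 = 6.5
  x̄ = (3.8333, 6.5),  deviation x̄ - mu_0 = (3.8333, 6.5) - (6, 8) = (-2.1667, -1.5).

Step 2 — sample covariance matrix, S[i,j] = (1/(n-1)) · Σ_k (x_{k,i} - mean_i) · (x_{k,j} - mean_j), divisor n-1 = 5:
  S[A,A] = ((2.1667)·(2.1667) + (-1.8333)·(-1.8333) + (-2.8333)·(-2.8333) + (2.1667)·(2.1667) + (0.1667)·(0.1667) + (0.1667)·(0.1667)) / 5 = 20.8333/5 = 4.1667
  S[A,B] = ((2.1667)·(-1.5) + (-1.8333)·(0.5) + (-2.8333)·(-4.5) + (2.1667)·(2.5) + (0.1667)·(2.5) + (0.1667)·(0.5)) / 5 = 14.5/5 = 2.9
  S[B,B] = ((-1.5)·(-1.5) + (0.5)·(0.5) + (-4.5)·(-4.5) + (2.5)·(2.5) + (2.5)·(2.5) + (0.5)·(0.5)) / 5 = 35.5/5 = 7.1
  S = [[4.1667, 2.9],
 [2.9, 7.1]].

Step 3 — invert S. det(S) = 4.1667·7.1 - (2.9)² = 21.1733.
  S^{-1} = (1/det) · [[d, -b], [-b, a]] = [[0.3353, -0.137],
 [-0.137, 0.1968]].

Step 4 — quadratic form (x̄ - mu_0)^T · S^{-1} · (x̄ - mu_0):
  S^{-1} · (x̄ - mu_0) = (-0.5211, 0.0016),
  (x̄ - mu_0)^T · [...] = (-2.1667)·(-0.5211) + (-1.5)·(0.0016) = 1.1267.

Step 5 — scale by n: T² = 6 · 1.1267 = 6.7601.

T² ≈ 6.7601


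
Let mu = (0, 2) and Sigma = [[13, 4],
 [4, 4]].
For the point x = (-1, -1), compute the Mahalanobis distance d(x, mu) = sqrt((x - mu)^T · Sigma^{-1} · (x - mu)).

Step 1 — centre the observation: (x - mu) = (-1, -3).

Step 2 — invert Sigma. det(Sigma) = 13·4 - (4)² = 36.
  Sigma^{-1} = (1/det) · [[d, -b], [-b, a]] = [[0.1111, -0.1111],
 [-0.1111, 0.3611]].

Step 3 — form the quadratic (x - mu)^T · Sigma^{-1} · (x - mu):
  Sigma^{-1} · (x - mu) = (0.2222, -0.9722).
  (x - mu)^T · [Sigma^{-1} · (x - mu)] = (-1)·(0.2222) + (-3)·(-0.9722) = 2.6944.

Step 4 — take square root: d = √(2.6944) ≈ 1.6415.

d(x, mu) = √(2.6944) ≈ 1.6415


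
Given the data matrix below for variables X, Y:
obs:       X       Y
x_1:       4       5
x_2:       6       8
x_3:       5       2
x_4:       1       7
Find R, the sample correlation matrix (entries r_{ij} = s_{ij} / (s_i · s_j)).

Step 1 — column means:
  mean(X) = (4 + 6 + 5 + 1) / 4 = 16/4 = 4
  mean(Y) = (5 + 8 + 2 + 7) / 4 = 22/4 = 5.5

Step 2 — sample variances and covariances s[i,j] = (1/(n-1)) · Σ_k (x_{k,i} - mean_i) · (x_{k,j} - mean_j), with n-1 = 3:
  s[X,X] = ((0)·(0) + (2)·(2) + (1)·(1) + (-3)·(-3)) / 3 = 14/3 = 4.6667
  s[X,Y] = ((0)·(-0.5) + (2)·(2.5) + (1)·(-3.5) + (-3)·(1.5)) / 3 = -3/3 = -1
  s[Y,Y] = ((-0.5)·(-0.5) + (2.5)·(2.5) + (-3.5)·(-3.5) + (1.5)·(1.5)) / 3 = 21/3 = 7
  Sample standard deviations s_i = √(s[i,i]):
  s(X) = √(4.6667) = 2.1602
  s(Y) = √(7) = 2.6458

Step 3 — r_{ij} = s_{ij} / (s_i · s_j):
  r[X,X] = 1 (diagonal).
  r[X,Y] = -1 / (2.1602 · 2.6458) = -1 / 5.7155 = -0.175
  r[Y,Y] = 1 (diagonal).

R is symmetric with unit diagonal. Assembling:

R = [[1, -0.175],
 [-0.175, 1]]


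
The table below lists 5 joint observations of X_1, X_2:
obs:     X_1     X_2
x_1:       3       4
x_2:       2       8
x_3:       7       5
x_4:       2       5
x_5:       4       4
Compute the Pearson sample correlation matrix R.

Step 1 — column means:
  mean(X_1) = (3 + 2 + 7 + 2 + 4) / 5 = 18/5 = 3.6
  mean(X_2) = (4 + 8 + 5 + 5 + 4) / 5 = 26/5 = 5.2

Step 2 — sample variances and covariances s[i,j] = (1/(n-1)) · Σ_k (x_{k,i} - mean_i) · (x_{k,j} - mean_j), with n-1 = 4:
  s[X_1,X_1] = ((-0.6)·(-0.6) + (-1.6)·(-1.6) + (3.4)·(3.4) + (-1.6)·(-1.6) + (0.4)·(0.4)) / 4 = 17.2/4 = 4.3
  s[X_1,X_2] = ((-0.6)·(-1.2) + (-1.6)·(2.8) + (3.4)·(-0.2) + (-1.6)·(-0.2) + (0.4)·(-1.2)) / 4 = -4.6/4 = -1.15
  s[X_2,X_2] = ((-1.2)·(-1.2) + (2.8)·(2.8) + (-0.2)·(-0.2) + (-0.2)·(-0.2) + (-1.2)·(-1.2)) / 4 = 10.8/4 = 2.7
  Sample standard deviations s_i = √(s[i,i]):
  s(X_1) = √(4.3) = 2.0736
  s(X_2) = √(2.7) = 1.6432

Step 3 — r_{ij} = s_{ij} / (s_i · s_j):
  r[X_1,X_1] = 1 (diagonal).
  r[X_1,X_2] = -1.15 / (2.0736 · 1.6432) = -1.15 / 3.4073 = -0.3375
  r[X_2,X_2] = 1 (diagonal).

R is symmetric with unit diagonal. Assembling:

R = [[1, -0.3375],
 [-0.3375, 1]]


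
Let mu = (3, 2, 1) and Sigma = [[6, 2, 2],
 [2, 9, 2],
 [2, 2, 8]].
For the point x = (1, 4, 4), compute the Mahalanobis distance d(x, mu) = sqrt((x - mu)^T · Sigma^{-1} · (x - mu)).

Step 1 — centre the observation: (x - mu) = (-2, 2, 3).

Step 2 — invert Sigma (cofactor / det for 3×3, or solve directly):
  Sigma^{-1} = [[0.191, -0.0337, -0.0393],
 [-0.0337, 0.1236, -0.0225],
 [-0.0393, -0.0225, 0.1404]].

Step 3 — form the quadratic (x - mu)^T · Sigma^{-1} · (x - mu):
  Sigma^{-1} · (x - mu) = (-0.5674, 0.2472, 0.4551).
  (x - mu)^T · [Sigma^{-1} · (x - mu)] = (-2)·(-0.5674) + (2)·(0.2472) + (3)·(0.4551) = 2.9944.

Step 4 — take square root: d = √(2.9944) ≈ 1.7304.

d(x, mu) = √(2.9944) ≈ 1.7304


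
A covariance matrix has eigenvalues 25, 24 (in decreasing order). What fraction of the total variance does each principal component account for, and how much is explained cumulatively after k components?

Step 1 — total variance = trace(Sigma) = Σ λ_i = 25 + 24 = 49.

Step 2 — fraction explained by component i = λ_i / Σ λ:
  PC1: 25/49 = 0.5102
  PC2: 24/49 = 0.4898

Step 3 — cumulative fraction after k components = (λ_1 + ... + λ_k) / Σ λ:
  k = 1: 25/49 = 0.5102
  k = 2: (25 + 24)/49 = 49/49 = 1

Summary (fraction, with percent):

explained: PC1 0.5102 (51.02%), PC2 0.4898 (48.98%);  cumulative: 0.5102, 1


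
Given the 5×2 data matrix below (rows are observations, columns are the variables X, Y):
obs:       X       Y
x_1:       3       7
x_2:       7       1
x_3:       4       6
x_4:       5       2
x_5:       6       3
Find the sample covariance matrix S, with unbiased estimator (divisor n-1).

Step 1 — column means:
  mean(X) = (3 + 7 + 4 + 5 + 6) / 5 = 25/5 = 5
  mean(Y) = (7 + 1 + 6 + 2 + 3) / 5 = 19/5 = 3.8

Step 2 — sample covariance S[i,j] = (1/(n-1)) · Σ_k (x_{k,i} - mean_i) · (x_{k,j} - mean_j), with n-1 = 4.
  S[X,X] = ((-2)·(-2) + (2)·(2) + (-1)·(-1) + (0)·(0) + (1)·(1)) / 4 = 10/4 = 2.5
  S[X,Y] = ((-2)·(3.2) + (2)·(-2.8) + (-1)·(2.2) + (0)·(-1.8) + (1)·(-0.8)) / 4 = -15/4 = -3.75
  S[Y,Y] = ((3.2)·(3.2) + (-2.8)·(-2.8) + (2.2)·(2.2) + (-1.8)·(-1.8) + (-0.8)·(-0.8)) / 4 = 26.8/4 = 6.7

S is symmetric (S[j,i] = S[i,j]). Assembling:

S = [[2.5, -3.75],
 [-3.75, 6.7]]


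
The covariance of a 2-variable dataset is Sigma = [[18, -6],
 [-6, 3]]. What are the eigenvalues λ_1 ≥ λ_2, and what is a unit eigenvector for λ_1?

Step 1 — characteristic polynomial of 2×2 Sigma:
  det(Sigma - λI) = λ² - trace · λ + det = 0.
  trace = 18 + 3 = 21, det = 18·3 - (-6)² = 18.
Step 2 — discriminant:
  Δ = trace² - 4·det = 441 - 72 = 369.
Step 3 — eigenvalues:
  λ = (trace ± √Δ)/2 = (21 ± 19.2094)/2,
  λ_1 = 20.1047,  λ_2 = 0.8953.

Step 4 — unit eigenvector for λ_1: solve (Sigma - λ_1 I)v = 0. First row:
  (18 - 20.1047)·v_x + (-6)·v_y = 0, i.e. (-2.1047)·v_x + (-6)·v_y = 0,
  so v ∝ (b, λ_1 - a) = (-6, 2.1047); multiply by -1 so the first entry is positive: u = (6, -2.1047).
  ||u|| = √((6)² + (-2.1047)²) = √(40.4297) ≈ 6.3584,
  v_1 = u/||u|| ≈ (0.9436, -0.331) (||v_1|| = 1).

λ_1 = 20.1047,  λ_2 = 0.8953;  v_1 ≈ (0.9436, -0.331)


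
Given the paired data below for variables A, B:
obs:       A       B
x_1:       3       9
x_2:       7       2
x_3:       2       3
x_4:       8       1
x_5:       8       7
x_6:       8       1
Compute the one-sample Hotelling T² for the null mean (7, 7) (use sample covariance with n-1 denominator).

Step 1 — sample mean vector:
  mean(A) = (3 + 7 + 2 + 8 + 8 + 8) / 6 = 36/6 = 6
  mean(B) = (9 + 2 + 3 + 1 + 7 + 1) / 6 = 23/6 = 3.8333
  x̄ = (6, 3.8333),  deviation x̄ - mu_0 = (6, 3.8333) - (7, 7) = (-1, -3.1667).

Step 2 — sample covariance matrix, S[i,j] = (1/(n-1)) · Σ_k (x_{k,i} - mean_i) · (x_{k,j} - mean_j), divisor n-1 = 5:
  S[A,A] = ((-3)·(-3) + (1)·(1) + (-4)·(-4) + (2)·(2) + (2)·(2) + (2)·(2)) / 5 = 38/5 = 7.6
  S[A,B] = ((-3)·(5.1667) + (1)·(-1.8333) + (-4)·(-0.8333) + (2)·(-2.8333) + (2)·(3.1667) + (2)·(-2.8333)) / 5 = -19/5 = -3.8
  S[B,B] = ((5.1667)·(5.1667) + (-1.8333)·(-1.8333) + (-0.8333)·(-0.8333) + (-2.8333)·(-2.8333) + (3.1667)·(3.1667) + (-2.8333)·(-2.8333)) / 5 = 56.8333/5 = 11.3667
  S = [[7.6, -3.8],
 [-3.8, 11.3667]].

Step 3 — invert S. det(S) = 7.6·11.3667 - (-3.8)² = 71.9467.
  S^{-1} = (1/det) · [[d, -b], [-b, a]] = [[0.158, 0.0528],
 [0.0528, 0.1056]].

Step 4 — quadratic form (x̄ - mu_0)^T · S^{-1} · (x̄ - mu_0):
  S^{-1} · (x̄ - mu_0) = (-0.3252, -0.3873),
  (x̄ - mu_0)^T · [...] = (-1)·(-0.3252) + (-3.1667)·(-0.3873) = 1.5518.

Step 5 — scale by n: T² = 6 · 1.5518 = 9.3106.

T² ≈ 9.3106


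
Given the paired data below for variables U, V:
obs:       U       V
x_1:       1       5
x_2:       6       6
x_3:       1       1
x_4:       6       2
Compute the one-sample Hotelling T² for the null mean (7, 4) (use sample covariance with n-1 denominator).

Step 1 — sample mean vector:
  mean(U) = (1 + 6 + 1 + 6) / 4 = 14/4 = 3.5
  mean(V) = (5 + 6 + 1 + 2) / 4 = 14/4 = 3.5
  x̄ = (3.5, 3.5),  deviation x̄ - mu_0 = (3.5, 3.5) - (7, 4) = (-3.5, -0.5).

Step 2 — sample covariance matrix, S[i,j] = (1/(n-1)) · Σ_k (x_{k,i} - mean_i) · (x_{k,j} - mean_j), divisor n-1 = 3:
  S[U,U] = ((-2.5)·(-2.5) + (2.5)·(2.5) + (-2.5)·(-2.5) + (2.5)·(2.5)) / 3 = 25/3 = 8.3333
  S[U,V] = ((-2.5)·(1.5) + (2.5)·(2.5) + (-2.5)·(-2.5) + (2.5)·(-1.5)) / 3 = 5/3 = 1.6667
  S[V,V] = ((1.5)·(1.5) + (2.5)·(2.5) + (-2.5)·(-2.5) + (-1.5)·(-1.5)) / 3 = 17/3 = 5.6667
  S = [[8.3333, 1.6667],
 [1.6667, 5.6667]].

Step 3 — invert S. det(S) = 8.3333·5.6667 - (1.6667)² = 44.4444.
  S^{-1} = (1/det) · [[d, -b], [-b, a]] = [[0.1275, -0.0375],
 [-0.0375, 0.1875]].

Step 4 — quadratic form (x̄ - mu_0)^T · S^{-1} · (x̄ - mu_0):
  S^{-1} · (x̄ - mu_0) = (-0.4275, 0.0375),
  (x̄ - mu_0)^T · [...] = (-3.5)·(-0.4275) + (-0.5)·(0.0375) = 1.4775.

Step 5 — scale by n: T² = 4 · 1.4775 = 5.91.

T² ≈ 5.91


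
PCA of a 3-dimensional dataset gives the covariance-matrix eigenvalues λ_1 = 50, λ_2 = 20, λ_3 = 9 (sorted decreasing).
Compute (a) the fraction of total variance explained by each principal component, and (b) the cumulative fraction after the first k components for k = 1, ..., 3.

Step 1 — total variance = trace(Sigma) = Σ λ_i = 50 + 20 + 9 = 79.

Step 2 — fraction explained by component i = λ_i / Σ λ:
  PC1: 50/79 = 0.6329
  PC2: 20/79 = 0.2532
  PC3: 9/79 = 0.1139

Step 3 — cumulative fraction after k components = (λ_1 + ... + λ_k) / Σ λ:
  k = 1: 50/79 = 0.6329
  k = 2: (50 + 20)/79 = 70/79 = 0.8861
  k = 3: (50 + 20 + 9)/79 = 79/79 = 1

Summary (fraction, with percent):

explained: PC1 0.6329 (63.29%), PC2 0.2532 (25.32%), PC3 0.1139 (11.39%);  cumulative: 0.6329, 0.8861, 1


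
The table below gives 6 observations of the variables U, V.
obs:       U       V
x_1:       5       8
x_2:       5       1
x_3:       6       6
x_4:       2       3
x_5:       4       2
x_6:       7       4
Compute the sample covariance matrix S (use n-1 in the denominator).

Step 1 — column means:
  mean(U) = (5 + 5 + 6 + 2 + 4 + 7) / 6 = 29/6 = 4.8333
  mean(V) = (8 + 1 + 6 + 3 + 2 + 4) / 6 = 24/6 = 4

Step 2 — sample covariance S[i,j] = (1/(n-1)) · Σ_k (x_{k,i} - mean_i) · (x_{k,j} - mean_j), with n-1 = 5.
  S[U,U] = ((0.1667)·(0.1667) + (0.1667)·(0.1667) + (1.1667)·(1.1667) + (-2.8333)·(-2.8333) + (-0.8333)·(-0.8333) + (2.1667)·(2.1667)) / 5 = 14.8333/5 = 2.9667
  S[U,V] = ((0.1667)·(4) + (0.1667)·(-3) + (1.1667)·(2) + (-2.8333)·(-1) + (-0.8333)·(-2) + (2.1667)·(0)) / 5 = 7/5 = 1.4
  S[V,V] = ((4)·(4) + (-3)·(-3) + (2)·(2) + (-1)·(-1) + (-2)·(-2) + (0)·(0)) / 5 = 34/5 = 6.8

S is symmetric (S[j,i] = S[i,j]). Assembling:

S = [[2.9667, 1.4],
 [1.4, 6.8]]


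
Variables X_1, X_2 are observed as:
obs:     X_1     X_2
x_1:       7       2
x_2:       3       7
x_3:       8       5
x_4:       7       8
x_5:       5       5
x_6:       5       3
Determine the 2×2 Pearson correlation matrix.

Step 1 — column means:
  mean(X_1) = (7 + 3 + 8 + 7 + 5 + 5) / 6 = 35/6 = 5.8333
  mean(X_2) = (2 + 7 + 5 + 8 + 5 + 3) / 6 = 30/6 = 5

Step 2 — sample variances and covariances s[i,j] = (1/(n-1)) · Σ_k (x_{k,i} - mean_i) · (x_{k,j} - mean_j), with n-1 = 5:
  s[X_1,X_1] = ((1.1667)·(1.1667) + (-2.8333)·(-2.8333) + (2.1667)·(2.1667) + (1.1667)·(1.1667) + (-0.8333)·(-0.8333) + (-0.8333)·(-0.8333)) / 5 = 16.8333/5 = 3.3667
  s[X_1,X_2] = ((1.1667)·(-3) + (-2.8333)·(2) + (2.1667)·(0) + (1.1667)·(3) + (-0.8333)·(0) + (-0.8333)·(-2)) / 5 = -4/5 = -0.8
  s[X_2,X_2] = ((-3)·(-3) + (2)·(2) + (0)·(0) + (3)·(3) + (0)·(0) + (-2)·(-2)) / 5 = 26/5 = 5.2
  Sample standard deviations s_i = √(s[i,i]):
  s(X_1) = √(3.3667) = 1.8348
  s(X_2) = √(5.2) = 2.2804

Step 3 — r_{ij} = s_{ij} / (s_i · s_j):
  r[X_1,X_1] = 1 (diagonal).
  r[X_1,X_2] = -0.8 / (1.8348 · 2.2804) = -0.8 / 4.1841 = -0.1912
  r[X_2,X_2] = 1 (diagonal).

R is symmetric with unit diagonal. Assembling:

R = [[1, -0.1912],
 [-0.1912, 1]]


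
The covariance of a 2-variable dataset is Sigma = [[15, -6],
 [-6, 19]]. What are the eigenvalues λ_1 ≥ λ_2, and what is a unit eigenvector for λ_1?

Step 1 — characteristic polynomial of 2×2 Sigma:
  det(Sigma - λI) = λ² - trace · λ + det = 0.
  trace = 15 + 19 = 34, det = 15·19 - (-6)² = 249.
Step 2 — discriminant:
  Δ = trace² - 4·det = 1156 - 996 = 160.
Step 3 — eigenvalues:
  λ = (trace ± √Δ)/2 = (34 ± 12.6491)/2,
  λ_1 = 23.3246,  λ_2 = 10.6754.

Step 4 — unit eigenvector for λ_1: solve (Sigma - λ_1 I)v = 0. First row:
  (15 - 23.3246)·v_x + (-6)·v_y = 0, i.e. (-8.3246)·v_x + (-6)·v_y = 0,
  so v ∝ (b, λ_1 - a) = (-6, 8.3246); multiply by -1 so the first entry is positive: u = (6, -8.3246).
  ||u|| = √((6)² + (-8.3246)²) = √(105.2982) ≈ 10.2615,
  v_1 = u/||u|| ≈ (0.5847, -0.8112) (||v_1|| = 1).

λ_1 = 23.3246,  λ_2 = 10.6754;  v_1 ≈ (0.5847, -0.8112)


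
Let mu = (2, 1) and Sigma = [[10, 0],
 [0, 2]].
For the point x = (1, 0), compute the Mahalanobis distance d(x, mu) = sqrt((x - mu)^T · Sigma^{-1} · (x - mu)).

Step 1 — centre the observation: (x - mu) = (-1, -1).

Step 2 — invert Sigma. det(Sigma) = 10·2 - (0)² = 20.
  Sigma^{-1} = (1/det) · [[d, -b], [-b, a]] = [[0.1, 0],
 [0, 0.5]].

Step 3 — form the quadratic (x - mu)^T · Sigma^{-1} · (x - mu):
  Sigma^{-1} · (x - mu) = (-0.1, -0.5).
  (x - mu)^T · [Sigma^{-1} · (x - mu)] = (-1)·(-0.1) + (-1)·(-0.5) = 0.6.

Step 4 — take square root: d = √(0.6) ≈ 0.7746.

d(x, mu) = √(0.6) ≈ 0.7746


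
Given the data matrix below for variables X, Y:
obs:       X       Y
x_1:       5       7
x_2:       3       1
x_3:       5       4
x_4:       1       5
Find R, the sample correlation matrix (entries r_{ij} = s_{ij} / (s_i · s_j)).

Step 1 — column means:
  mean(X) = (5 + 3 + 5 + 1) / 4 = 14/4 = 3.5
  mean(Y) = (7 + 1 + 4 + 5) / 4 = 17/4 = 4.25

Step 2 — sample variances and covariances s[i,j] = (1/(n-1)) · Σ_k (x_{k,i} - mean_i) · (x_{k,j} - mean_j), with n-1 = 3:
  s[X,X] = ((1.5)·(1.5) + (-0.5)·(-0.5) + (1.5)·(1.5) + (-2.5)·(-2.5)) / 3 = 11/3 = 3.6667
  s[X,Y] = ((1.5)·(2.75) + (-0.5)·(-3.25) + (1.5)·(-0.25) + (-2.5)·(0.75)) / 3 = 3.5/3 = 1.1667
  s[Y,Y] = ((2.75)·(2.75) + (-3.25)·(-3.25) + (-0.25)·(-0.25) + (0.75)·(0.75)) / 3 = 18.75/3 = 6.25
  Sample standard deviations s_i = √(s[i,i]):
  s(X) = √(3.6667) = 1.9149
  s(Y) = √(6.25) = 2.5

Step 3 — r_{ij} = s_{ij} / (s_i · s_j):
  r[X,X] = 1 (diagonal).
  r[X,Y] = 1.1667 / (1.9149 · 2.5) = 1.1667 / 4.7871 = 0.2437
  r[Y,Y] = 1 (diagonal).

R is symmetric with unit diagonal. Assembling:

R = [[1, 0.2437],
 [0.2437, 1]]


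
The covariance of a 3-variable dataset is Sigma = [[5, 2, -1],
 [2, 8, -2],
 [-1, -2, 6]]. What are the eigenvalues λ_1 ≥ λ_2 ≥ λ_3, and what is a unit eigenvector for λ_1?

Step 1 — characteristic polynomial p(λ) = det(λI - Sigma) = λ³ - tr·λ² + c_1·λ - det, where tr = trace, c_1 = sum of the principal 2×2 minors, det = det(Sigma):
  tr = 5 + 8 + 6 = 19,
  c_1 = (5·8 - (2)²) + (5·6 - (-1)²) + (8·6 - (-2)²) = 36 + 29 + 44 = 109,
  det = 5·(8·6 - (-2)²) - (2)·((2)·6 - (-2)·(-1)) + (-1)·((2)·(-2) - 8·(-1)) = 5·(44) - (2)·(10) + (-1)·(4) = 196.
  So p(λ) = λ³ - 19λ² + 109λ - 196.
Step 2 — look for an integer root (rational root theorem: any rational root is an integer divisor of 196). Testing λ = 4:
  p(4) = 64 - 304 + 436 - 196 = 0  ✓
  Dividing out (λ - 4): p(λ) = (λ - 4)(λ² - 15λ + 49).
Step 3 — remaining eigenvalues from the quadratic λ² - 15λ + 49 = 0:
  Δ = 15² - 4·49 = 225 - 196 = 29,  λ = (15 ± √29)/2 = (15 ± 5.3852)/2 ≈ 10.1926 or 4.8074.
  Sorted: λ_1 = 10.1926,  λ_2 = 4.8074,  λ_3 = 4  (check: sum = 19 = tr ✓).

Step 4 — unit eigenvector for λ_1 ≈ 10.1926: v spans the null space of (Sigma - λ_1 I), whose rows are
  r_1 = (-5.1926, 2, -1),  r_2 = (2, -2.1926, -2),  r_3 = (-1, -2, -4.1926).
  v is orthogonal to every row, so take v ∝ r_1 × r_2 = ((2)·(-2) - (-1)·(-2.1926), (-1)·(2) - (-5.1926)·(-2), (-5.1926)·(-2.1926) - (2)·(2)) ≈ (-6.1926, -12.3852, 7.3852).
  Rescale (multiply by -1 so the first nonzero entry is positive): u = (6.1926, 12.3852, -7.3852).
  ||u|| = √((6.1926)² + (12.3852)² + (-7.3852)²) = √(246.281) ≈ 15.6933,  v_1 = u/||u|| ≈ (0.3946, 0.7892, -0.4706) (||v_1|| = 1).

λ_1 = 10.1926,  λ_2 = 4.8074,  λ_3 = 4;  v_1 ≈ (0.3946, 0.7892, -0.4706)


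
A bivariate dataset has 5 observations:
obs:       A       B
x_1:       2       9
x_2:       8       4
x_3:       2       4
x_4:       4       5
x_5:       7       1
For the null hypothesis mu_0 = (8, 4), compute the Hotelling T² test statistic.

Step 1 — sample mean vector:
  mean(A) = (2 + 8 + 2 + 4 + 7) / 5 = 23/5 = 4.6
  mean(B) = (9 + 4 + 4 + 5 + 1) / 5 = 23/5 = 4.6
  x̄ = (4.6, 4.6),  deviation x̄ - mu_0 = (4.6, 4.6) - (8, 4) = (-3.4, 0.6).

Step 2 — sample covariance matrix, S[i,j] = (1/(n-1)) · Σ_k (x_{k,i} - mean_i) · (x_{k,j} - mean_j), divisor n-1 = 4:
  S[A,A] = ((-2.6)·(-2.6) + (3.4)·(3.4) + (-2.6)·(-2.6) + (-0.6)·(-0.6) + (2.4)·(2.4)) / 4 = 31.2/4 = 7.8
  S[A,B] = ((-2.6)·(4.4) + (3.4)·(-0.6) + (-2.6)·(-0.6) + (-0.6)·(0.4) + (2.4)·(-3.6)) / 4 = -20.8/4 = -5.2
  S[B,B] = ((4.4)·(4.4) + (-0.6)·(-0.6) + (-0.6)·(-0.6) + (0.4)·(0.4) + (-3.6)·(-3.6)) / 4 = 33.2/4 = 8.3
  S = [[7.8, -5.2],
 [-5.2, 8.3]].

Step 3 — invert S. det(S) = 7.8·8.3 - (-5.2)² = 37.7.
  S^{-1} = (1/det) · [[d, -b], [-b, a]] = [[0.2202, 0.1379],
 [0.1379, 0.2069]].

Step 4 — quadratic form (x̄ - mu_0)^T · S^{-1} · (x̄ - mu_0):
  S^{-1} · (x̄ - mu_0) = (-0.6658, -0.3448),
  (x̄ - mu_0)^T · [...] = (-3.4)·(-0.6658) + (0.6)·(-0.3448) = 2.0568.

Step 5 — scale by n: T² = 5 · 2.0568 = 10.2838.

T² ≈ 10.2838
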